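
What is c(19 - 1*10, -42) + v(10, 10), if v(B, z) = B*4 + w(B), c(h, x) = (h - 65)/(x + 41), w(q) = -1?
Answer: 95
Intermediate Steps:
c(h, x) = (-65 + h)/(41 + x)
v(B, z) = -1 + 4*B (v(B, z) = B*4 - 1 = 4*B - 1 = -1 + 4*B)
c(19 - 1*10, -42) + v(10, 10) = (-65 + (19 - 1*10))/(41 - 42) + (-1 + 4*10) = (-65 + (19 - 10))/(-1) + (-1 + 40) = -(-65 + 9) + 39 = -1*(-56) + 39 = 56 + 39 = 95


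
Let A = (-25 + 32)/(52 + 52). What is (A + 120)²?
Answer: 155925169/10816 ≈ 14416.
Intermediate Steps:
A = 7/104 ≈ 0.067308
(A + 120)² = (7/104 + 120)² = (12487/104)² = 155925169/10816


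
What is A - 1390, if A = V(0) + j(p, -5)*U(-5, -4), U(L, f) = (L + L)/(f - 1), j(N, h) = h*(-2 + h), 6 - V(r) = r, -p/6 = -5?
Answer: -1314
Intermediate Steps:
p = 30 (p = -6*(-5) = 30)
V(r) = 6 - r
U(L, f) = 2*L/(-1 + f) (U(L, f) = (2*L)/(-1 + f) = 2*L/(-1 + f))
A = 76 (A = (6 - 1*0) + (-5*(-2 - 5))*(2*(-5)/(-1 - 4)) = (6 + 0) + (-5*(-7))*(2*(-5)/(-5)) = 6 + 35*(2*(-5)*(-⅕)) = 6 + 35*2 = 6 + 70 = 76)
A - 1390 = 76 - 1390 = -1314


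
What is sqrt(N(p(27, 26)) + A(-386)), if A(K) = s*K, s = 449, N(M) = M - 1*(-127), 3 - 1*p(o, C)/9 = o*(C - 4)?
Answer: 3*I*sqrt(19834) ≈ 422.5*I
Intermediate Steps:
p(o, C) = 27 - 9*o*(-4 + C) (p(o, C) = 27 - 9*o*(C - 4) = 27 - 9*o*(-4 + C))
N(M) = 127 + M (N(M) = M + 127 = 127 + M)
A(K) = 449*K
sqrt(N(p(27, 26)) + A(-386)) = sqrt((127 + (27 + 36*27 - 9*26*27)) + 449*(-386)) = sqrt((127 + (27 + 972 - 6318)) - 173314) = sqrt((127 - 5319) - 173314) = sqrt(-5192 - 173314) = sqrt(-178506) = 3*I*sqrt(19834)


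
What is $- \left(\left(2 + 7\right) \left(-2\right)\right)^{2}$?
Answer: $-324$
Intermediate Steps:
$- \left(\left(2 + 7\right) \left(-2\right)\right)^{2} = - \left(9 \left(-2\right)\right)^{2} = - \left(-18\right)^{2} = \left(-1\right) 324 = -324$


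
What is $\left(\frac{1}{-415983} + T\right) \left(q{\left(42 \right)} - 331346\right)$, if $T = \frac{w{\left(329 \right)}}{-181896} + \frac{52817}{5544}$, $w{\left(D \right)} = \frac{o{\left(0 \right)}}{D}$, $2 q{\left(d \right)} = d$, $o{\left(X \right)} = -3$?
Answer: $- \frac{9822210783735315650}{3111749599959} \approx -3.1565 \cdot 10^{6}$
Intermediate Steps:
$q{\left(d \right)} = \frac{d}{2}$
$w{\left(D \right)} = - \frac{3}{D}$
$T = \frac{213796615}{22441419}$ ($T = \frac{\left(-3\right) \frac{1}{329}}{-181896} + \frac{52817}{5544} = \left(-3\right) \frac{1}{329} \left(- \frac{1}{181896}\right) + 52817 \cdot \frac{1}{5544} = \left(- \frac{3}{329}\right) \left(- \frac{1}{181896}\right) + \frac{52817}{5544} = \frac{1}{19947928} + \frac{52817}{5544} = \frac{213796615}{22441419} \approx 9.5269$)
$\left(\frac{1}{-415983} + T\right) \left(q{\left(42 \right)} - 331346\right) = \left(\frac{1}{-415983} + \frac{213796615}{22441419}\right) \left(\frac{1}{2} \cdot 42 - 331346\right) = \left(- \frac{1}{415983} + \frac{213796615}{22441419}\right) \left(21 - 331346\right) = \frac{29645244952042}{3111749599959} \left(-331325\right) = - \frac{9822210783735315650}{3111749599959}$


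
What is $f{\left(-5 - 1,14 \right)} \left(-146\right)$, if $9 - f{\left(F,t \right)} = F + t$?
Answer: $-146$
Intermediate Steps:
$f{\left(F,t \right)} = 9 - F - t$ ($f{\left(F,t \right)} = 9 - \left(F + t\right) = 9 - F - t$)
$f{\left(-5 - 1,14 \right)} \left(-146\right) = \left(9 - \left(-5 - 1\right) - 14\right) \left(-146\right) = \left(9 - -6 - 14\right) \left(-146\right) = \left(9 + 6 - 14\right) \left(-146\right) = 1 \left(-146\right) = -146$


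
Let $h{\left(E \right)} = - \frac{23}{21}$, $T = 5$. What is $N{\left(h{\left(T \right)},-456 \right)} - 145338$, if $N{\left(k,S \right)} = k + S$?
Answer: $- \frac{3061697}{21} \approx -1.458 \cdot 10^{5}$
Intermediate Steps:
$h{\left(E \right)} = - \frac{23}{21}$ ($h{\left(E \right)} = \left(-23\right) \frac{1}{21} = - \frac{23}{21}$)
$N{\left(k,S \right)} = S + k$
$N{\left(h{\left(T \right)},-456 \right)} - 145338 = \left(-456 - \frac{23}{21}\right) - 145338 = - \frac{9599}{21} - 145338 = - \frac{3061697}{21}$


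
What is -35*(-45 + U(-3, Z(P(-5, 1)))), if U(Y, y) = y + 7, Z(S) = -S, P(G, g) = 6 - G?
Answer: 1715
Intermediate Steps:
U(Y, y) = 7 + y
-35*(-45 + U(-3, Z(P(-5, 1)))) = -35*(-45 + (7 - (6 - 1*(-5)))) = -35*(-45 + (7 - (6 + 5))) = -35*(-45 + (7 - 1*11)) = -35*(-45 + (7 - 11)) = -35*(-45 - 4) = -35*(-49) = 1715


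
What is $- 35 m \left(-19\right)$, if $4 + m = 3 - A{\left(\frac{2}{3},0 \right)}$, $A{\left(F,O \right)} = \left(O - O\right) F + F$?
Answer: $- \frac{3325}{3} \approx -1108.3$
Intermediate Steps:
$A{\left(F,O \right)} = F$ ($A{\left(F,O \right)} = 0 F + F = 0 + F = F$)
$m = - \frac{5}{3}$ ($m = -4 + \left(3 - \frac{2}{3}\right) = -4 + \frac{7}{3} = - \frac{5}{3} \approx -1.6667$)
$- 35 m \left(-19\right) = \left(-35\right) \left(- \frac{5}{3}\right) \left(-19\right) = \frac{175}{3} \left(-19\right) = - \frac{3325}{3}$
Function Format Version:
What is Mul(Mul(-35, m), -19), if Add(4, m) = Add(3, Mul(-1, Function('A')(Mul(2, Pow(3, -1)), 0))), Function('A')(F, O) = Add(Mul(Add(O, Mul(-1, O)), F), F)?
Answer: Rational(-3325, 3) ≈ -1108.3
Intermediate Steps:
Function('A')(F, O) = F (Function('A')(F, O) = Add(Mul(0, F), F) = Add(0, F) = F)
m = Rational(-5, 3) (m = Add(-4, Add(3, Mul(-1, Mul(2, Pow(3, -1))))) = Add(-4, Add(3, Mul(-1, Mul(2, Rational(1, 3))))) = Add(-4, Add(3, Mul(-1, Rational(2, 3)))) = Add(-4, Add(3, Rational(-2, 3))) = Add(-4, Rational(7, 3)) = Rational(-5, 3) ≈ -1.6667)
Mul(Mul(-35, m), -19) = Mul(Mul(-35, Rational(-5, 3)), -19) = Mul(Rational(175, 3), -19) = Rational(-3325, 3)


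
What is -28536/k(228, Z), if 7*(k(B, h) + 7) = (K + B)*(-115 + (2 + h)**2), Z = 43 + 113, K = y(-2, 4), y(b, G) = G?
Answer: -199752/5764919 ≈ -0.034650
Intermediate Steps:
K = 4
Z = 156
k(B, h) = -7 + (-115 + (2 + h)**2)*(4 + B)/7 (k(B, h) = -7 + ((4 + B)*(-115 + (2 + h)**2))/7 = -7 + ((-115 + (2 + h)**2)*(4 + B))/7 = -7 + (-115 + (2 + h)**2)*(4 + B)/7)
-28536/k(228, Z) = -28536/(-509/7 - 115/7*228 + 4*(2 + 156)**2/7 + (1/7)*228*(2 + 156)**2) = -28536/(-509/7 - 26220/7 + (4/7)*158**2 + (1/7)*228*158**2) = -28536/(-509/7 - 26220/7 + (4/7)*24964 + (1/7)*228*24964) = -28536/(-509/7 - 26220/7 + 99856/7 + 5691792/7) = -28536/5764919/7 = -28536*7/5764919 = -199752/5764919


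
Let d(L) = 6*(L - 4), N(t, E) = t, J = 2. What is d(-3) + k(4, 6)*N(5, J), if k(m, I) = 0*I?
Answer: -42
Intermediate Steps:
k(m, I) = 0
d(L) = -24 + 6*L (d(L) = 6*(-4 + L) = -24 + 6*L)
d(-3) + k(4, 6)*N(5, J) = (-24 + 6*(-3)) + 0*5 = (-24 - 18) + 0 = -42 + 0 = -42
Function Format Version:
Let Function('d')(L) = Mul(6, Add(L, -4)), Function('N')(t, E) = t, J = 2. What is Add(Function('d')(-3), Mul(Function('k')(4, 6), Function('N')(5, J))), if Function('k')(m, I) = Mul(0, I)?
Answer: -42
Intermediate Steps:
Function('k')(m, I) = 0
Function('d')(L) = Add(-24, Mul(6, L)) (Function('d')(L) = Mul(6, Add(-4, L)) = Add(-24, Mul(6, L)))
Add(Function('d')(-3), Mul(Function('k')(4, 6), Function('N')(5, J))) = Add(Add(-24, Mul(6, -3)), Mul(0, 5)) = Add(Add(-24, -18), 0) = Add(-42, 0) = -42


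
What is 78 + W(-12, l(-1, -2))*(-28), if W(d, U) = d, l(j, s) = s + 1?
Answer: 414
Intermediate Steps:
l(j, s) = 1 + s
78 + W(-12, l(-1, -2))*(-28) = 78 - 12*(-28) = 78 + 336 = 414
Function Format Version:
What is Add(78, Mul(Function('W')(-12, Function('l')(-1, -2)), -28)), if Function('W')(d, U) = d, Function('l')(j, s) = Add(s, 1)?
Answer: 414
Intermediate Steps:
Function('l')(j, s) = Add(1, s)
Add(78, Mul(Function('W')(-12, Function('l')(-1, -2)), -28)) = Add(78, Mul(-12, -28)) = Add(78, 336) = 414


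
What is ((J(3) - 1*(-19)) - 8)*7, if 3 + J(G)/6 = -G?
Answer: -175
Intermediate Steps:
J(G) = -18 - 6*G (J(G) = -18 + 6*(-G) = -18 - 6*G)
((J(3) - 1*(-19)) - 8)*7 = (((-18 - 6*3) - 1*(-19)) - 8)*7 = (((-18 - 18) + 19) - 8)*7 = ((-36 + 19) - 8)*7 = (-17 - 8)*7 = -25*7 = -175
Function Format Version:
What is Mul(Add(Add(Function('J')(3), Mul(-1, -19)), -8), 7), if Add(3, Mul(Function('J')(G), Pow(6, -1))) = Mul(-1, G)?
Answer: -175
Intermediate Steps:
Function('J')(G) = Add(-18, Mul(-6, G)) (Function('J')(G) = Add(-18, Mul(6, Mul(-1, G))) = Add(-18, Mul(-6, G)))
Mul(Add(Add(Function('J')(3), Mul(-1, -19)), -8), 7) = Mul(Add(Add(Add(-18, Mul(-6, 3)), Mul(-1, -19)), -8), 7) = Mul(Add(Add(Add(-18, -18), 19), -8), 7) = Mul(Add(Add(-36, 19), -8), 7) = Mul(Add(-17, -8), 7) = Mul(-25, 7) = -175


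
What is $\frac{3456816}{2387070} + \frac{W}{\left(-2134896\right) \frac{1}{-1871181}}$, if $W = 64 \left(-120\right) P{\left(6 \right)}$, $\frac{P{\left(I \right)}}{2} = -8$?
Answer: $\frac{1905792037460072}{17694952065} \approx 1.077 \cdot 10^{5}$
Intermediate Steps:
$P{\left(I \right)} = -16$ ($P{\left(I \right)} = 2 \left(-8\right) = -16$)
$W = 122880$ ($W = 64 \left(-120\right) \left(-16\right) = \left(-7680\right) \left(-16\right) = 122880$)
$\frac{3456816}{2387070} + \frac{W}{\left(-2134896\right) \frac{1}{-1871181}} = \frac{3456816}{2387070} + \frac{122880}{\left(-2134896\right) \frac{1}{-1871181}} = 3456816 \cdot \frac{1}{2387070} + \frac{122880}{\left(-2134896\right) \left(- \frac{1}{1871181}\right)} = \frac{576136}{397845} + \frac{122880}{\frac{711632}{623727}} = \frac{576136}{397845} + 122880 \cdot \frac{623727}{711632} = \frac{576136}{397845} + \frac{4790223360}{44477} = \frac{1905792037460072}{17694952065}$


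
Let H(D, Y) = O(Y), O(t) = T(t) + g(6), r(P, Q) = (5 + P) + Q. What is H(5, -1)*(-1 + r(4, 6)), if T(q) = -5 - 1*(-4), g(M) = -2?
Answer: -42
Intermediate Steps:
T(q) = -1 (T(q) = -5 + 4 = -1)
r(P, Q) = 5 + P + Q
O(t) = -3 (O(t) = -1 - 2 = -3)
H(D, Y) = -3
H(5, -1)*(-1 + r(4, 6)) = -3*(-1 + (5 + 4 + 6)) = -3*(-1 + 15) = -3*14 = -42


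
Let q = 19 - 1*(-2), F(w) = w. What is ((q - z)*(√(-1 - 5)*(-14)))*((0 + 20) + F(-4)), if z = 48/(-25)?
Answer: -128352*I*√6/25 ≈ -12576.0*I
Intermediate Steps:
q = 21 (q = 19 + 2 = 21)
z = -48/25 (z = 48*(-1/25) = -48/25 ≈ -1.9200)
((q - z)*(√(-1 - 5)*(-14)))*((0 + 20) + F(-4)) = ((21 - 1*(-48/25))*(√(-1 - 5)*(-14)))*((0 + 20) - 4) = ((21 + 48/25)*(√(-6)*(-14)))*(20 - 4) = (573*((I*√6)*(-14))/25)*16 = (573*(-14*I*√6)/25)*16 = -8022*I*√6/25*16 = -128352*I*√6/25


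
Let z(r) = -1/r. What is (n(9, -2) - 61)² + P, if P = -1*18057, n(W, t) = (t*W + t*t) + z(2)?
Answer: -49427/4 ≈ -12357.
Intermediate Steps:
n(W, t) = -½ + t² + W*t (n(W, t) = (t*W + t*t) - 1/2 = (W*t + t²) - 1*½ = (t² + W*t) - ½ = -½ + t² + W*t)
P = -18057
(n(9, -2) - 61)² + P = ((-½ + (-2)² + 9*(-2)) - 61)² - 18057 = ((-½ + 4 - 18) - 61)² - 18057 = (-29/2 - 61)² - 18057 = (-151/2)² - 18057 = 22801/4 - 18057 = -49427/4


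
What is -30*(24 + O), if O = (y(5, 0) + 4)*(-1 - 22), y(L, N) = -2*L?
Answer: -4860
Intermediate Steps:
O = 138 (O = (-2*5 + 4)*(-1 - 22) = (-10 + 4)*(-23) = -6*(-23) = 138)
-30*(24 + O) = -30*(24 + 138) = -30*162 = -4860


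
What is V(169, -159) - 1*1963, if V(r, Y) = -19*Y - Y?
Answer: 1217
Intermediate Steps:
V(r, Y) = -20*Y
V(169, -159) - 1*1963 = -20*(-159) - 1*1963 = 3180 - 1963 = 1217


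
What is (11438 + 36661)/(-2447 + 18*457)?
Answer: 48099/5779 ≈ 8.3231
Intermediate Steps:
(11438 + 36661)/(-2447 + 18*457) = 48099/(-2447 + 8226) = 48099/5779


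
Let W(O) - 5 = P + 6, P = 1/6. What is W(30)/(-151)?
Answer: -67/906 ≈ -0.073951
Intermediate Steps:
P = ⅙ ≈ 0.16667
W(O) = 67/6 (W(O) = 5 + (⅙ + 6) = 5 + 37/6 = 67/6)
W(30)/(-151) = (67/6)/(-151) = (67/6)*(-1/151) = -67/906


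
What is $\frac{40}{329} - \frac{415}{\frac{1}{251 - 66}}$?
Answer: $- \frac{25258935}{329} \approx -76775.0$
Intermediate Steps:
$\frac{40}{329} - \frac{415}{\frac{1}{251 - 66}} = 40 \cdot \frac{1}{329} - \frac{415}{\frac{1}{185}} = \frac{40}{329} - 415 \frac{1}{\frac{1}{185}} = \frac{40}{329} - 76775 = - \frac{25258935}{329}$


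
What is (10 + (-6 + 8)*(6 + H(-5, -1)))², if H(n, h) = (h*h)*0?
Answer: 484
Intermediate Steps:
H(n, h) = 0 (H(n, h) = h²*0 = 0)
(10 + (-6 + 8)*(6 + H(-5, -1)))² = (10 + (-6 + 8)*(6 + 0))² = (10 + 2*6)² = (10 + 12)² = 22² = 484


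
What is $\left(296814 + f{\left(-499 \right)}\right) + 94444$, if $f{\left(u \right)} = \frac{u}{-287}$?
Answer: $\frac{112291545}{287} \approx 3.9126 \cdot 10^{5}$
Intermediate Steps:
$f{\left(u \right)} = - \frac{u}{287}$ ($f{\left(u \right)} = u \left(- \frac{1}{287}\right) = - \frac{u}{287}$)
$\left(296814 + f{\left(-499 \right)}\right) + 94444 = \left(296814 - - \frac{499}{287}\right) + 94444 = \left(296814 + \frac{499}{287}\right) + 94444 = \frac{85186117}{287} + 94444 = \frac{112291545}{287}$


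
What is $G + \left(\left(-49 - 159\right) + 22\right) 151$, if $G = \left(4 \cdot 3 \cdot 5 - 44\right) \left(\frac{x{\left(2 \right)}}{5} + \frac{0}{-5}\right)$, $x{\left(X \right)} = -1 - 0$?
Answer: $- \frac{140446}{5} \approx -28089.0$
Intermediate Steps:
$x{\left(X \right)} = -1$ ($x{\left(X \right)} = -1 + 0 = -1$)
$G = - \frac{16}{5}$ ($G = \left(4 \cdot 3 \cdot 5 - 44\right) \left(- \frac{1}{5} + \frac{0}{-5}\right) = \left(12 \cdot 5 - 44\right) \left(\left(-1\right) \frac{1}{5} + 0 \left(- \frac{1}{5}\right)\right) = \left(60 - 44\right) \left(- \frac{1}{5} + 0\right) = 16 \left(- \frac{1}{5}\right) = - \frac{16}{5} \approx -3.2$)
$G + \left(\left(-49 - 159\right) + 22\right) 151 = - \frac{16}{5} + \left(\left(-49 - 159\right) + 22\right) 151 = - \frac{16}{5} + \left(-208 + 22\right) 151 = - \frac{16}{5} - 28086 = - \frac{140446}{5}$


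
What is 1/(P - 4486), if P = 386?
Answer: -1/4100 ≈ -0.00024390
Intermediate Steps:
1/(P - 4486) = 1/(386 - 4486) = 1/(-4100) = -1/4100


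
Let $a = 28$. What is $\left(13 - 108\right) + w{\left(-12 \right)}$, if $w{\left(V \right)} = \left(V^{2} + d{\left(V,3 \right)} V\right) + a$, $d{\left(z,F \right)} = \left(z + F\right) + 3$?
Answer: $149$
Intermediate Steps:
$d{\left(z,F \right)} = 3 + F + z$ ($d{\left(z,F \right)} = \left(F + z\right) + 3 = 3 + F + z$)
$w{\left(V \right)} = 28 + V^{2} + V \left(6 + V\right)$ ($w{\left(V \right)} = \left(V^{2} + \left(3 + 3 + V\right) V\right) + 28 = \left(V^{2} + \left(6 + V\right) V\right) + 28 = \left(V^{2} + V \left(6 + V\right)\right) + 28 = 28 + V^{2} + V \left(6 + V\right)$)
$\left(13 - 108\right) + w{\left(-12 \right)} = \left(13 - 108\right) + \left(28 + \left(-12\right)^{2} - 12 \left(6 - 12\right)\right) = \left(13 - 108\right) + \left(28 + 144 - -72\right) = -95 + \left(28 + 144 + 72\right) = -95 + 244 = 149$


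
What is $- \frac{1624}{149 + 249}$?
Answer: $- \frac{812}{199} \approx -4.0804$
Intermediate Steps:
$- \frac{1624}{149 + 249} = - \frac{1624}{398} = \left(-1624\right) \frac{1}{398} = - \frac{812}{199}$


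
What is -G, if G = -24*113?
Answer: 2712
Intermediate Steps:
G = -2712
-G = -1*(-2712) = 2712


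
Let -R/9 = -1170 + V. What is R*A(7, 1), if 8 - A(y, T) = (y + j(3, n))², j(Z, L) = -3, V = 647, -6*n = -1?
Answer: -37656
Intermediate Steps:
n = ⅙ (n = -⅙*(-1) = ⅙ ≈ 0.16667)
A(y, T) = 8 - (-3 + y)² (A(y, T) = 8 - (y - 3)² = 8 - (-3 + y)²)
R = 4707 (R = -9*(-1170 + 647) = -9*(-523) = 4707)
R*A(7, 1) = 4707*(8 - (-3 + 7)²) = 4707*(8 - 1*4²) = 4707*(8 - 1*16) = 4707*(8 - 16) = 4707*(-8) = -37656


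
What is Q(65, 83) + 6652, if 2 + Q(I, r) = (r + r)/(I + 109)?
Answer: 578633/87 ≈ 6651.0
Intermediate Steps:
Q(I, r) = -2 + 2*r/(109 + I) (Q(I, r) = -2 + (r + r)/(I + 109) = -2 + (2*r)/(109 + I) = -2 + 2*r/(109 + I))
Q(65, 83) + 6652 = 2*(-109 + 83 - 1*65)/(109 + 65) + 6652 = 2*(-109 + 83 - 65)/174 + 6652 = 2*(1/174)*(-91) + 6652 = -91/87 + 6652 = 578633/87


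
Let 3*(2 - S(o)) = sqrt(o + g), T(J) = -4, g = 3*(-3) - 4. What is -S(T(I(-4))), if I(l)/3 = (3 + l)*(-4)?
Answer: -2 + I*sqrt(17)/3 ≈ -2.0 + 1.3744*I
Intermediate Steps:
g = -13 (g = -9 - 4 = -13)
I(l) = -36 - 12*l (I(l) = 3*((3 + l)*(-4)) = 3*(-12 - 4*l) = -36 - 12*l)
S(o) = 2 - sqrt(-13 + o)/3 (S(o) = 2 - sqrt(o - 13)/3 = 2 - sqrt(-13 + o)/3)
-S(T(I(-4))) = -(2 - sqrt(-13 - 4)/3) = -(2 - I*sqrt(17)/3) = -2 + I*sqrt(17)/3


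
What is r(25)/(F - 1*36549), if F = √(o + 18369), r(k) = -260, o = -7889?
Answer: 72540/10197091 + 1040*√655/1335818921 ≈ 0.0071337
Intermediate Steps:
F = 4*√655 (F = √(-7889 + 18369) = √10480 = 4*√655 ≈ 102.37)
r(25)/(F - 1*36549) = -260/(4*√655 - 1*36549) = -260/(4*√655 - 36549) = -260/(-36549 + 4*√655)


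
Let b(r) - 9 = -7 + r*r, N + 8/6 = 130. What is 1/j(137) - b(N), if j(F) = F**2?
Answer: -2796843757/168921 ≈ -16557.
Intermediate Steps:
N = 386/3 (N = -4/3 + 130 = 386/3 ≈ 128.67)
b(r) = 2 + r**2 (b(r) = 9 + (-7 + r*r) = 9 + (-7 + r**2) = 2 + r**2)
1/j(137) - b(N) = 1/(137**2) - (2 + (386/3)**2) = 1/18769 - (2 + 148996/9) = 1/18769 - 1*149014/9 = 1/18769 - 149014/9 = -2796843757/168921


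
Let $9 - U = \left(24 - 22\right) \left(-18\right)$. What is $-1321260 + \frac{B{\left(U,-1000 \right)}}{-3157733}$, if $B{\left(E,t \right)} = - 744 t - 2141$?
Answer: $- \frac{4172187045439}{3157733} \approx -1.3213 \cdot 10^{6}$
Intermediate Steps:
$U = 45$ ($U = 9 - \left(24 - 22\right) \left(-18\right) = 9 - 2 \left(-18\right) = 9 - -36 = 9 + 36 = 45$)
$B{\left(E,t \right)} = -2141 - 744 t$
$-1321260 + \frac{B{\left(U,-1000 \right)}}{-3157733} = -1321260 + \frac{-2141 - -744000}{-3157733} = -1321260 + \left(-2141 + 744000\right) \left(- \frac{1}{3157733}\right) = -1321260 + 741859 \left(- \frac{1}{3157733}\right) = -1321260 - \frac{741859}{3157733} = - \frac{4172187045439}{3157733}$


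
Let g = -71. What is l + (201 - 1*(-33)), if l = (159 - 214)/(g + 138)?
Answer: 15623/67 ≈ 233.18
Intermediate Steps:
l = -55/67 (l = (159 - 214)/(-71 + 138) = -55/67 ≈ -0.82090)
l + (201 - 1*(-33)) = -55/67 + (201 - 1*(-33)) = -55/67 + (201 + 33) = -55/67 + 234 = 15623/67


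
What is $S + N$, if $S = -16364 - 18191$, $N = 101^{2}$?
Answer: $-24354$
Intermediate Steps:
$N = 10201$
$S = -34555$
$S + N = -34555 + 10201 = -24354$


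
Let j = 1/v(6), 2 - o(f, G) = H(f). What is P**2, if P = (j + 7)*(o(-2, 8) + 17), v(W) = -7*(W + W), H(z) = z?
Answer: 344569/16 ≈ 21536.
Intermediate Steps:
v(W) = -14*W
o(f, G) = 2 - f
j = -1/84 (j = 1/(-14*6) = 1/(-84) = -1/84 ≈ -0.011905)
P = 587/4 (P = (-1/84 + 7)*((2 - 1*(-2)) + 17) = 587*((2 + 2) + 17)/84 = 587*(4 + 17)/84 = (587/84)*21 = 587/4 ≈ 146.75)
P**2 = (587/4)**2 = 344569/16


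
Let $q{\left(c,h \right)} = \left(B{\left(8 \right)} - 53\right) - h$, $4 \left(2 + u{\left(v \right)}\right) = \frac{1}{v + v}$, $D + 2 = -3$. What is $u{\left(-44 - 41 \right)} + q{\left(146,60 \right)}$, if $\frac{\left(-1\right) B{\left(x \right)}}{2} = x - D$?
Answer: $- \frac{95881}{680} \approx -141.0$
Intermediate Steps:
$D = -5$ ($D = -2 - 3 = -5$)
$B{\left(x \right)} = -10 - 2 x$ ($B{\left(x \right)} = - 2 \left(x - -5\right) = - 2 \left(x + 5\right) = - 2 \left(5 + x\right) = -10 - 2 x$)
$u{\left(v \right)} = -2 + \frac{1}{8 v}$ ($u{\left(v \right)} = -2 + \frac{1}{4 \left(v + v\right)} = -2 + \frac{1}{4 \cdot 2 v} = -2 + \frac{\frac{1}{2} \frac{1}{v}}{4} = -2 + \frac{1}{8 v}$)
$q{\left(c,h \right)} = -79 - h$ ($q{\left(c,h \right)} = \left(\left(-10 - 16\right) - 53\right) - h = \left(-26 - 53\right) - h = -79 - h$)
$u{\left(-44 - 41 \right)} + q{\left(146,60 \right)} = \left(-2 + \frac{1}{8 \left(-44 - 41\right)}\right) - 139 = \left(-2 + \frac{1}{8 \left(-85\right)}\right) - 139 = \left(-2 + \frac{1}{8} \left(- \frac{1}{85}\right)\right) - 139 = \left(-2 - \frac{1}{680}\right) - 139 = - \frac{1361}{680} - 139 = - \frac{95881}{680}$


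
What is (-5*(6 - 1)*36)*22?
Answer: -19800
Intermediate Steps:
(-5*(6 - 1)*36)*22 = (-5*5*36)*22 = -25*36*22 = -900*22 = -19800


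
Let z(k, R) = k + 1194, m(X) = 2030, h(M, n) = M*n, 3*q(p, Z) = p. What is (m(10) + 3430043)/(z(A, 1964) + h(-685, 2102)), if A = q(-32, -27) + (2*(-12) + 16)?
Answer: -10296219/4316084 ≈ -2.3855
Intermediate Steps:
q(p, Z) = p/3
A = -56/3 (A = (⅓)*(-32) + (2*(-12) + 16) = -32/3 + (-24 + 16) = -32/3 - 8 = -56/3 ≈ -18.667)
z(k, R) = 1194 + k
(m(10) + 3430043)/(z(A, 1964) + h(-685, 2102)) = (2030 + 3430043)/((1194 - 56/3) - 685*2102) = 3432073/(3526/3 - 1439870) = 3432073/(-4316084/3) = 3432073*(-3/4316084) = -10296219/4316084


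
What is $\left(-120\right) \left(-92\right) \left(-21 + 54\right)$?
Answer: $364320$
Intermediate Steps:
$\left(-120\right) \left(-92\right) \left(-21 + 54\right) = 11040 \cdot 33 = 364320$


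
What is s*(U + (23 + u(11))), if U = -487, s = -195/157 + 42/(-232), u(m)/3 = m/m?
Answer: 11947737/18212 ≈ 656.04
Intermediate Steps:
u(m) = 3 (u(m) = 3*(m/m) = 3*1 = 3)
s = -25917/18212 (s = -195*1/157 + 42*(-1/232) = -195/157 - 21/116 = -25917/18212 ≈ -1.4231)
s*(U + (23 + u(11))) = -25917*(-487 + (23 + 3))/18212 = -25917*(-487 + 26)/18212 = -25917/18212*(-461) = 11947737/18212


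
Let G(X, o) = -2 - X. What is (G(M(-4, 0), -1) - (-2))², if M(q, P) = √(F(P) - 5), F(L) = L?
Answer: -5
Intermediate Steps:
M(q, P) = √(-5 + P) (M(q, P) = √(P - 5) = √(-5 + P))
(G(M(-4, 0), -1) - (-2))² = ((-2 - √(-5 + 0)) - (-2))² = ((-2 - √(-5)) - 1*(-2))² = ((-2 - I*√5) + 2)² = (-I*√5)² = -5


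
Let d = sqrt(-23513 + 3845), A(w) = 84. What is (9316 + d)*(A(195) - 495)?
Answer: -3828876 - 822*I*sqrt(4917) ≈ -3.8289e+6 - 57640.0*I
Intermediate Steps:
d = 2*I*sqrt(4917) (d = sqrt(-19668) = 2*I*sqrt(4917) ≈ 140.24*I)
(9316 + d)*(A(195) - 495) = (9316 + 2*I*sqrt(4917))*(84 - 495) = (9316 + 2*I*sqrt(4917))*(-411) = -3828876 - 822*I*sqrt(4917)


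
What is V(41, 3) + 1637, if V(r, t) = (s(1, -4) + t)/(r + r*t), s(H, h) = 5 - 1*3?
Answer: 268473/164 ≈ 1637.0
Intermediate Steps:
s(H, h) = 2 (s(H, h) = 5 - 3 = 2)
V(r, t) = (2 + t)/(r + r*t)
V(41, 3) + 1637 = (2 + 3)/(41*(1 + 3)) + 1637 = (1/41)*5/4 + 1637 = (1/41)*(1/4)*5 + 1637 = 5/164 + 1637 = 268473/164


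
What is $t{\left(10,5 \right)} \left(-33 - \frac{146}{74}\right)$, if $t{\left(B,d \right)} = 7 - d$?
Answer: $- \frac{2588}{37} \approx -69.946$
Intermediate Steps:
$t{\left(10,5 \right)} \left(-33 - \frac{146}{74}\right) = \left(7 - 5\right) \left(-33 - \frac{146}{74}\right) = \left(7 - 5\right) \left(-33 - \frac{73}{37}\right) = 2 \left(-33 - \frac{73}{37}\right) = 2 \left(- \frac{1294}{37}\right) = - \frac{2588}{37}$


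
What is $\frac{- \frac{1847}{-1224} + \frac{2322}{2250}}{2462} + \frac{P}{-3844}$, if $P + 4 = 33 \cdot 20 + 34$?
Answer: $- \frac{64604726069}{361995246000} \approx -0.17847$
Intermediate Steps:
$P = 690$ ($P = -4 + \left(33 \cdot 20 + 34\right) = -4 + \left(660 + 34\right) = -4 + 694 = 690$)
$\frac{- \frac{1847}{-1224} + \frac{2322}{2250}}{2462} + \frac{P}{-3844} = \frac{- \frac{1847}{-1224} + \frac{2322}{2250}}{2462} + \frac{690}{-3844} = \left(\left(-1847\right) \left(- \frac{1}{1224}\right) + 2322 \cdot \frac{1}{2250}\right) \frac{1}{2462} + 690 \left(- \frac{1}{3844}\right) = \left(\frac{1847}{1224} + \frac{129}{125}\right) \frac{1}{2462} - \frac{345}{1922} = \frac{388771}{153000} \cdot \frac{1}{2462} - \frac{345}{1922} = \frac{388771}{376686000} - \frac{345}{1922} = - \frac{64604726069}{361995246000}$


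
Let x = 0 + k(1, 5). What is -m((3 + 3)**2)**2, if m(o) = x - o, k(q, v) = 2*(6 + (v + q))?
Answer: -144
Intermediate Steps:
k(q, v) = 12 + 2*q + 2*v (k(q, v) = 2*(6 + (q + v)) = 2*(6 + q + v) = 12 + 2*q + 2*v)
x = 24 (x = 0 + (12 + 2*1 + 2*5) = 0 + (12 + 2 + 10) = 0 + 24 = 24)
m(o) = 24 - o
-m((3 + 3)**2)**2 = -(24 - (3 + 3)**2)**2 = -(24 - 1*6**2)**2 = -(24 - 1*36)**2 = -(24 - 36)**2 = -1*(-12)**2 = -1*144 = -144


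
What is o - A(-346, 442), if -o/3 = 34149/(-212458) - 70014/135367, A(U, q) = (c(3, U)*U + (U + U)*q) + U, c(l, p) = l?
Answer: 8836450164365613/28759802086 ≈ 3.0725e+5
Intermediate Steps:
A(U, q) = 4*U + 2*U*q (A(U, q) = (3*U + (U + U)*q) + U = (3*U + (2*U)*q) + U = (3*U + 2*U*q) + U = 4*U + 2*U*q)
o = 58493046285/28759802086 (o = -3*(34149/(-212458) - 70014/135367) = -3*(34149*(-1/212458) - 70014*1/135367) = -3*(-34149/212458 - 70014/135367) = -3*(-19497682095/28759802086) = 58493046285/28759802086 ≈ 2.0338)
o - A(-346, 442) = 58493046285/28759802086 - 2*(-346)*(2 + 442) = 58493046285/28759802086 - 2*(-346)*444 = 58493046285/28759802086 - 1*(-307248) = 58493046285/28759802086 + 307248 = 8836450164365613/28759802086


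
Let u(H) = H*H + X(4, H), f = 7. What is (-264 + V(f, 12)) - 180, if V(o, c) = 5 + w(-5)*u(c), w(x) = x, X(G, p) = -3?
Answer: -1144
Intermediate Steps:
u(H) = -3 + H**2 (u(H) = H*H - 3 = H**2 - 3 = -3 + H**2)
V(o, c) = 20 - 5*c**2 (V(o, c) = 5 - 5*(-3 + c**2) = 5 + (15 - 5*c**2) = 20 - 5*c**2)
(-264 + V(f, 12)) - 180 = (-264 + (20 - 5*12**2)) - 180 = (-264 + (20 - 5*144)) - 180 = (-264 + (20 - 720)) - 180 = (-264 - 700) - 180 = -964 - 180 = -1144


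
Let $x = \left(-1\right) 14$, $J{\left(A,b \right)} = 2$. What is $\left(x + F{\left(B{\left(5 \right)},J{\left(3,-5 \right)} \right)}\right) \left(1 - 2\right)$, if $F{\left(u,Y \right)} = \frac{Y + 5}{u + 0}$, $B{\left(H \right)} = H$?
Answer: $\frac{63}{5} \approx 12.6$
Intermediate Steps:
$F{\left(u,Y \right)} = \frac{5 + Y}{u}$
$x = -14$
$\left(x + F{\left(B{\left(5 \right)},J{\left(3,-5 \right)} \right)}\right) \left(1 - 2\right) = \left(-14 + \frac{5 + 2}{5}\right) \left(1 - 2\right) = \left(-14 + \frac{1}{5} \cdot 7\right) \left(-1\right) = \left(-14 + \frac{7}{5}\right) \left(-1\right) = \left(- \frac{63}{5}\right) \left(-1\right) = \frac{63}{5}$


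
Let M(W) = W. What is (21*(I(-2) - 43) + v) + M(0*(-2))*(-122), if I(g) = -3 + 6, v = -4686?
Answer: -5526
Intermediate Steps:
I(g) = 3
(21*(I(-2) - 43) + v) + M(0*(-2))*(-122) = (21*(3 - 43) - 4686) + (0*(-2))*(-122) = (21*(-40) - 4686) + 0*(-122) = (-840 - 4686) + 0 = -5526 + 0 = -5526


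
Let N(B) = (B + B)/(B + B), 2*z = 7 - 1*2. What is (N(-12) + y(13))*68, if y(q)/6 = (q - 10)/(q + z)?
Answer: 4556/31 ≈ 146.97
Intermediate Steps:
z = 5/2 (z = (7 - 1*2)/2 = (7 - 2)/2 = (½)*5 = 5/2 ≈ 2.5000)
N(B) = 1 (N(B) = (2*B)/((2*B)) = (2*B)*(1/(2*B)) = 1)
y(q) = 6*(-10 + q)/(5/2 + q) (y(q) = 6*((q - 10)/(q + 5/2)) = 6*((-10 + q)/(5/2 + q)) = 6*(-10 + q)/(5/2 + q))
(N(-12) + y(13))*68 = (1 + 12*(-10 + 13)/(5 + 2*13))*68 = (1 + 12*3/(5 + 26))*68 = (1 + 12*3/31)*68 = (1 + 12*(1/31)*3)*68 = (1 + 36/31)*68 = (67/31)*68 = 4556/31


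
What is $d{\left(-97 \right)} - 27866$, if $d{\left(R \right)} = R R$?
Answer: $-18457$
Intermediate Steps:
$d{\left(R \right)} = R^{2}$
$d{\left(-97 \right)} - 27866 = \left(-97\right)^{2} - 27866 = 9409 - 27866 = -18457$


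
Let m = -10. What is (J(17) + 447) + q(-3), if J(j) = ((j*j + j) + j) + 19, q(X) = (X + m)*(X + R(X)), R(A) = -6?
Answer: 906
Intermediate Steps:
q(X) = (-10 + X)*(-6 + X) (q(X) = (X - 10)*(X - 6) = (-10 + X)*(-6 + X))
J(j) = 19 + j² + 2*j (J(j) = ((j² + j) + j) + 19 = ((j + j²) + j) + 19 = (j² + 2*j) + 19 = 19 + j² + 2*j)
(J(17) + 447) + q(-3) = ((19 + 17² + 2*17) + 447) + (60 + (-3)² - 16*(-3)) = ((19 + 289 + 34) + 447) + (60 + 9 + 48) = (342 + 447) + 117 = 789 + 117 = 906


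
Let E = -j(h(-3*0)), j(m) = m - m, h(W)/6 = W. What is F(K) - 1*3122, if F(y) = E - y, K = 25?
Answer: -3147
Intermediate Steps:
h(W) = 6*W
j(m) = 0
E = 0 (E = -1*0 = 0)
F(y) = -y (F(y) = 0 - y = -y)
F(K) - 1*3122 = -1*25 - 1*3122 = -25 - 3122 = -3147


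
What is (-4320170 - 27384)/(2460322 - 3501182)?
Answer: 2173777/520430 ≈ 4.1769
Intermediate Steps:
(-4320170 - 27384)/(2460322 - 3501182) = -4347554/(-1040860) = -4347554*(-1/1040860) = 2173777/520430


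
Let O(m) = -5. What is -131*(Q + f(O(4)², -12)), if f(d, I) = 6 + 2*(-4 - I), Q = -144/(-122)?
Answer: -185234/61 ≈ -3036.6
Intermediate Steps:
Q = 72/61 (Q = -144*(-1/122) = 72/61 ≈ 1.1803)
f(d, I) = -2 - 2*I (f(d, I) = 6 + (-8 - 2*I) = -2 - 2*I)
-131*(Q + f(O(4)², -12)) = -131*(72/61 + (-2 - 2*(-12))) = -131*(72/61 + (-2 + 24)) = -131*(72/61 + 22) = -131*1414/61 = -185234/61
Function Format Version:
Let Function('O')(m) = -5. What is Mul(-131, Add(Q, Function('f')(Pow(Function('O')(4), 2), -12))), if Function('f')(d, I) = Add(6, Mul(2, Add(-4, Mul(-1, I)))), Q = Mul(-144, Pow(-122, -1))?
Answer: Rational(-185234, 61) ≈ -3036.6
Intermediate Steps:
Q = Rational(72, 61) (Q = Mul(-144, Rational(-1, 122)) = Rational(72, 61) ≈ 1.1803)
Function('f')(d, I) = Add(-2, Mul(-2, I)) (Function('f')(d, I) = Add(6, Add(-8, Mul(-2, I))) = Add(-2, Mul(-2, I)))
Mul(-131, Add(Q, Function('f')(Pow(Function('O')(4), 2), -12))) = Mul(-131, Add(Rational(72, 61), Add(-2, Mul(-2, -12)))) = Mul(-131, Add(Rational(72, 61), Add(-2, 24))) = Mul(-131, Add(Rational(72, 61), 22)) = Mul(-131, Rational(1414, 61)) = Rational(-185234, 61)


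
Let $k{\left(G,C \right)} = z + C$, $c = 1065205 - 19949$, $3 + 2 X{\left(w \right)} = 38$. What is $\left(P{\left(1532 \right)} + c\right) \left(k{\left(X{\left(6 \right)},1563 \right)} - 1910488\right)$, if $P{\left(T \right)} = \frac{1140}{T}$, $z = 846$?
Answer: $- \frac{763867625697307}{383} \approx -1.9944 \cdot 10^{12}$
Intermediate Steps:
$X{\left(w \right)} = \frac{35}{2}$ ($X{\left(w \right)} = - \frac{3}{2} + \frac{1}{2} \cdot 38 = - \frac{3}{2} + 19 = \frac{35}{2}$)
$c = 1045256$
$k{\left(G,C \right)} = 846 + C$
$\left(P{\left(1532 \right)} + c\right) \left(k{\left(X{\left(6 \right)},1563 \right)} - 1910488\right) = \left(\frac{1140}{1532} + 1045256\right) \left(\left(846 + 1563\right) - 1910488\right) = \left(1140 \cdot \frac{1}{1532} + 1045256\right) \left(2409 - 1910488\right) = \left(\frac{285}{383} + 1045256\right) \left(-1908079\right) = \frac{400333333}{383} \left(-1908079\right) = - \frac{763867625697307}{383}$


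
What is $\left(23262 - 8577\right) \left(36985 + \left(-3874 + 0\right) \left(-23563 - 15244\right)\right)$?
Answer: $2208261324555$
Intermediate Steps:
$\left(23262 - 8577\right) \left(36985 + \left(-3874 + 0\right) \left(-23563 - 15244\right)\right) = 14685 \left(36985 - -150338318\right) = 14685 \left(36985 + 150338318\right) = 14685 \cdot 150375303 = 2208261324555$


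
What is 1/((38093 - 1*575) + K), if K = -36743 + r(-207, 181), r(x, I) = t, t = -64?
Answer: 1/711 ≈ 0.0014065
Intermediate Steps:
r(x, I) = -64
K = -36807 (K = -36743 - 64 = -36807)
1/((38093 - 1*575) + K) = 1/((38093 - 1*575) - 36807) = 1/((38093 - 575) - 36807) = 1/(37518 - 36807) = 1/711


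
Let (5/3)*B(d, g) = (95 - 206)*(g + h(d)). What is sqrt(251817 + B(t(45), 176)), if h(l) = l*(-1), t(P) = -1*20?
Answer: sqrt(5969085)/5 ≈ 488.63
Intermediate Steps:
t(P) = -20
h(l) = -l
B(d, g) = -333*g/5 + 333*d/5 (B(d, g) = 3*((95 - 206)*(g - d))/5 = 3*(-111*(g - d))/5 = 3*(-111*g + 111*d)/5 = -333*g/5 + 333*d/5)
sqrt(251817 + B(t(45), 176)) = sqrt(251817 + (-333/5*176 + (333/5)*(-20))) = sqrt(251817 + (-58608/5 - 1332)) = sqrt(251817 - 65268/5) = sqrt(1193817/5) = sqrt(5969085)/5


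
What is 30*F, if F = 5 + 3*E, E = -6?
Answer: -390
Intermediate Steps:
F = -13 (F = 5 + 3*(-6) = 5 - 18 = -13)
30*F = 30*(-13) = -390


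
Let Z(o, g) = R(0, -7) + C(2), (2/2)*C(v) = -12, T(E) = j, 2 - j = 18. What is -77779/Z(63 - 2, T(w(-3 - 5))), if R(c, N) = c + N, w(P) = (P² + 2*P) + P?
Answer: 77779/19 ≈ 4093.6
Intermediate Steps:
w(P) = P² + 3*P
j = -16 (j = 2 - 1*18 = 2 - 18 = -16)
T(E) = -16
C(v) = -12
R(c, N) = N + c
Z(o, g) = -19 (Z(o, g) = (-7 + 0) - 12 = -7 - 12 = -19)
-77779/Z(63 - 2, T(w(-3 - 5))) = -77779/(-19) = -77779*(-1/19) = 77779/19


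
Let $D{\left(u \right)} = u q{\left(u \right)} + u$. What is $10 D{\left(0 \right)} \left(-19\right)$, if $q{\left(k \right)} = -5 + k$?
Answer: $0$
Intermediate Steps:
$D{\left(u \right)} = u + u \left(-5 + u\right)$ ($D{\left(u \right)} = u \left(-5 + u\right) + u = u + u \left(-5 + u\right)$)
$10 D{\left(0 \right)} \left(-19\right) = 10 \cdot 0 \left(-4 + 0\right) \left(-19\right) = 10 \cdot 0 \left(-4\right) \left(-19\right) = 10 \cdot 0 \left(-19\right) = 0 \left(-19\right) = 0$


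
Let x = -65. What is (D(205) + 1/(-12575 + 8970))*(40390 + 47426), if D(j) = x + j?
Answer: 44320647384/3605 ≈ 1.2294e+7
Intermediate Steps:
D(j) = -65 + j
(D(205) + 1/(-12575 + 8970))*(40390 + 47426) = ((-65 + 205) + 1/(-12575 + 8970))*(40390 + 47426) = (140 + 1/(-3605))*87816 = (140 - 1/3605)*87816 = (504699/3605)*87816 = 44320647384/3605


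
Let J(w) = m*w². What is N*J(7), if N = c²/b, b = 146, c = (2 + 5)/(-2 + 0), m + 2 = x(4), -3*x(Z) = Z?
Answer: -12005/876 ≈ -13.704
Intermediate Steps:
x(Z) = -Z/3
m = -10/3 (m = -2 - ⅓*4 = -2 - 4/3 = -10/3 ≈ -3.3333)
J(w) = -10*w²/3
c = -7/2 (c = 7/(-2) = 7*(-½) = -7/2 ≈ -3.5000)
N = 49/584 (N = (-7/2)²/146 = (49/4)*(1/146) = 49/584 ≈ 0.083904)
N*J(7) = 49*(-10/3*7²)/584 = 49*(-10/3*49)/584 = (49/584)*(-490/3) = -12005/876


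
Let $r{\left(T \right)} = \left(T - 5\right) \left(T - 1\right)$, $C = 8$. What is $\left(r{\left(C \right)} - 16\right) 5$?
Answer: $25$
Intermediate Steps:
$r{\left(T \right)} = \left(-1 + T\right) \left(-5 + T\right)$ ($r{\left(T \right)} = \left(-5 + T\right) \left(-1 + T\right) = \left(-1 + T\right) \left(-5 + T\right)$)
$\left(r{\left(C \right)} - 16\right) 5 = \left(\left(5 + 8^{2} - 48\right) - 16\right) 5 = \left(\left(5 + 64 - 48\right) - 16\right) 5 = \left(21 - 16\right) 5 = 5 \cdot 5 = 25$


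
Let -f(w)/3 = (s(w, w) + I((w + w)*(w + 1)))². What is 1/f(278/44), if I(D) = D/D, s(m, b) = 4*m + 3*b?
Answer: -484/2970075 ≈ -0.00016296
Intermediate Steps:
s(m, b) = 3*b + 4*m
I(D) = 1
f(w) = -3*(1 + 7*w)² (f(w) = -3*((3*w + 4*w) + 1)² = -3*(7*w + 1)² = -3*(1 + 7*w)²)
1/f(278/44) = 1/(-3*(1 + 7*(278/44))²) = 1/(-3*(1 + 7*(278*(1/44)))²) = 1/(-3*(1 + 7*(139/22))²) = 1/(-3*(1 + 973/22)²) = 1/(-3*(995/22)²) = 1/(-3*990025/484) = 1/(-2970075/484) = -484/2970075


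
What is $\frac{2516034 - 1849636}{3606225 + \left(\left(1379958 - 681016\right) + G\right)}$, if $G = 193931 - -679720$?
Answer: $\frac{333199}{2589409} \approx 0.12868$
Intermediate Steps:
$G = 873651$ ($G = 193931 + 679720 = 873651$)
$\frac{2516034 - 1849636}{3606225 + \left(\left(1379958 - 681016\right) + G\right)} = \frac{2516034 - 1849636}{3606225 + \left(\left(1379958 - 681016\right) + 873651\right)} = \frac{666398}{3606225 + \left(698942 + 873651\right)} = \frac{666398}{3606225 + 1572593} = \frac{666398}{5178818} = 666398 \cdot \frac{1}{5178818} = \frac{333199}{2589409}$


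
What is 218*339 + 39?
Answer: 73941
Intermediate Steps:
218*339 + 39 = 73902 + 39 = 73941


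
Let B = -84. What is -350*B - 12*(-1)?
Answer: 29412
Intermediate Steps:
-350*B - 12*(-1) = -350*(-84) - 12*(-1) = 29400 + 12 = 29412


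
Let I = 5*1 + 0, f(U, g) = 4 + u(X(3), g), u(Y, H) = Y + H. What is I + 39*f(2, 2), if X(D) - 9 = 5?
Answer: 785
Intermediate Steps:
X(D) = 14 (X(D) = 9 + 5 = 14)
u(Y, H) = H + Y
f(U, g) = 18 + g (f(U, g) = 4 + (g + 14) = 4 + (14 + g) = 18 + g)
I = 5 (I = 5 + 0 = 5)
I + 39*f(2, 2) = 5 + 39*(18 + 2) = 5 + 39*20 = 5 + 780 = 785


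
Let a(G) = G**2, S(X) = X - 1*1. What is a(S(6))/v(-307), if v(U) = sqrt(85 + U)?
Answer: -25*I*sqrt(222)/222 ≈ -1.6779*I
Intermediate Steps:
S(X) = -1 + X (S(X) = X - 1 = -1 + X)
a(S(6))/v(-307) = (-1 + 6)**2/(sqrt(85 - 307)) = 5**2/(sqrt(-222)) = 25/((I*sqrt(222))) = 25*(-I*sqrt(222)/222) = -25*I*sqrt(222)/222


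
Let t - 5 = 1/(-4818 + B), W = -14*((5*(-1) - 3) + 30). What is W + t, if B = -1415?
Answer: -1888600/6233 ≈ -303.00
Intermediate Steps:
W = -308 (W = -14*((-5 - 3) + 30) = -14*(-8 + 30) = -14*22 = -308)
t = 31164/6233 (t = 5 + 1/(-4818 - 1415) = 5 + 1/(-6233) = 5 - 1/6233 = 31164/6233 ≈ 4.9998)
W + t = -308 + 31164/6233 = -1888600/6233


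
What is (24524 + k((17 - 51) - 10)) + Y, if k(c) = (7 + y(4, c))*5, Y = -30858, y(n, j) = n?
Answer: -6279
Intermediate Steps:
k(c) = 55 (k(c) = (7 + 4)*5 = 11*5 = 55)
(24524 + k((17 - 51) - 10)) + Y = (24524 + 55) - 30858 = 24579 - 30858 = -6279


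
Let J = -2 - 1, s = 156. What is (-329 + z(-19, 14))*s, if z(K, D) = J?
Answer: -51792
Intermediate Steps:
J = -3
z(K, D) = -3
(-329 + z(-19, 14))*s = (-329 - 3)*156 = -332*156 = -51792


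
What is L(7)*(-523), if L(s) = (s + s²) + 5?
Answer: -31903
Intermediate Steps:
L(s) = 5 + s + s²
L(7)*(-523) = (5 + 7 + 7²)*(-523) = (5 + 7 + 49)*(-523) = 61*(-523) = -31903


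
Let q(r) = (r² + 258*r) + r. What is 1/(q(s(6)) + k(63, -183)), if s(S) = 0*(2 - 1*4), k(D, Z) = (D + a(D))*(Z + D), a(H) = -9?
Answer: -1/6480 ≈ -0.00015432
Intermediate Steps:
k(D, Z) = (-9 + D)*(D + Z) (k(D, Z) = (D - 9)*(Z + D) = (-9 + D)*(D + Z))
s(S) = 0 (s(S) = 0*(2 - 4) = 0*(-2) = 0)
q(r) = r² + 259*r
1/(q(s(6)) + k(63, -183)) = 1/(0*(259 + 0) + (63² - 9*63 - 9*(-183) + 63*(-183))) = 1/(0*259 + (3969 - 567 + 1647 - 11529)) = 1/(0 - 6480) = 1/(-6480) = -1/6480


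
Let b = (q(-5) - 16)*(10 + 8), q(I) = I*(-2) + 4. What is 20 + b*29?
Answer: -1024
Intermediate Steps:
q(I) = 4 - 2*I (q(I) = -2*I + 4 = 4 - 2*I)
b = -36 (b = ((4 - 2*(-5)) - 16)*(10 + 8) = ((4 + 10) - 16)*18 = (14 - 16)*18 = -2*18 = -36)
20 + b*29 = 20 - 36*29 = 20 - 1044 = -1024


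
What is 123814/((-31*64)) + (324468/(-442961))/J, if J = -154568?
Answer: -17091222315685/273870383392 ≈ -62.406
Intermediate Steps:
123814/((-31*64)) + (324468/(-442961))/J = 123814/((-31*64)) + (324468/(-442961))/(-154568) = 123814/(-1984) + (324468*(-1/442961))*(-1/154568) = 123814*(-1/1984) - 324468/442961*(-1/154568) = -1997/32 + 81117/17116898962 = -17091222315685/273870383392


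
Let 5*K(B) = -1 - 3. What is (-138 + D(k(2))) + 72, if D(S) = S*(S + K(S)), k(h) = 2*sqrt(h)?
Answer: -58 - 8*sqrt(2)/5 ≈ -60.263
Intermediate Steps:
K(B) = -4/5 (K(B) = (-1 - 3)/5 = (1/5)*(-4) = -4/5)
D(S) = S*(-4/5 + S) (D(S) = S*(S - 4/5) = S*(-4/5 + S))
(-138 + D(k(2))) + 72 = (-138 + (2*sqrt(2))*(-4 + 5*(2*sqrt(2)))/5) + 72 = (-138 + (2*sqrt(2))*(-4 + 10*sqrt(2))/5) + 72 = (-138 + 2*sqrt(2)*(-4 + 10*sqrt(2))/5) + 72 = -66 + 2*sqrt(2)*(-4 + 10*sqrt(2))/5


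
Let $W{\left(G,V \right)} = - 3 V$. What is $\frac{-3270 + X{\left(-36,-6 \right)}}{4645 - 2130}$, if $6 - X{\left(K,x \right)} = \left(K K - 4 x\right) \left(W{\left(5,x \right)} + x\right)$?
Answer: $- \frac{19104}{2515} \approx -7.596$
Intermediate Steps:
$X{\left(K,x \right)} = 6 + 2 x \left(K^{2} - 4 x\right)$ ($X{\left(K,x \right)} = 6 - \left(K K - 4 x\right) \left(- 3 x + x\right) = 6 - \left(K^{2} - 4 x\right) \left(- 2 x\right) = 6 - - 2 x \left(K^{2} - 4 x\right) = 6 + 2 x \left(K^{2} - 4 x\right)$)
$\frac{-3270 + X{\left(-36,-6 \right)}}{4645 - 2130} = \frac{-3270 + \left(6 - 8 \left(-6\right)^{2} + 2 \left(-6\right) \left(-36\right)^{2}\right)}{4645 - 2130} = \frac{-3270 + \left(6 - 288 + 2 \left(-6\right) 1296\right)}{2515} = \left(-3270 - 15834\right) \frac{1}{2515} = \left(-19104\right) \frac{1}{2515} = - \frac{19104}{2515}$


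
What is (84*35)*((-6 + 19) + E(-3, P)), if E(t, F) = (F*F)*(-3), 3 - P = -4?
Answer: -393960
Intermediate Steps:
P = 7 (P = 3 - 1*(-4) = 3 + 4 = 7)
E(t, F) = -3*F**2 (E(t, F) = F**2*(-3) = -3*F**2)
(84*35)*((-6 + 19) + E(-3, P)) = (84*35)*((-6 + 19) - 3*7**2) = 2940*(13 - 3*49) = 2940*(13 - 147) = 2940*(-134) = -393960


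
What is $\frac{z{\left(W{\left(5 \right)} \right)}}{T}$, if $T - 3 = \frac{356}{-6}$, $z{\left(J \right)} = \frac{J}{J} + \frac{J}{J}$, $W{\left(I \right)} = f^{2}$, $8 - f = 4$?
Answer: $- \frac{6}{169} \approx -0.035503$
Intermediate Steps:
$f = 4$ ($f = 8 - 4 = 4$)
$W{\left(I \right)} = 16$ ($W{\left(I \right)} = 4^{2} = 16$)
$z{\left(J \right)} = 2$ ($z{\left(J \right)} = 1 + 1 = 2$)
$T = - \frac{169}{3}$ ($T = 3 + \frac{356}{-6} = 3 + 356 \left(- \frac{1}{6}\right) = 3 - \frac{178}{3} = - \frac{169}{3} \approx -56.333$)
$\frac{z{\left(W{\left(5 \right)} \right)}}{T} = \frac{2}{- \frac{169}{3}} = 2 \left(- \frac{3}{169}\right) = - \frac{6}{169}$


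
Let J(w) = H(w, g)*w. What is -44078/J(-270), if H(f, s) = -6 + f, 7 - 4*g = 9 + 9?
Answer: -22039/37260 ≈ -0.59149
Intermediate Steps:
g = -11/4 (g = 7/4 - (9 + 9)/4 = 7/4 - ¼*18 = 7/4 - 9/2 = -11/4 ≈ -2.7500)
J(w) = w*(-6 + w) (J(w) = (-6 + w)*w = w*(-6 + w))
-44078/J(-270) = -44078*(-1/(270*(-6 - 270))) = -44078/((-270*(-276))) = -44078/74520 = -44078*1/74520 = -22039/37260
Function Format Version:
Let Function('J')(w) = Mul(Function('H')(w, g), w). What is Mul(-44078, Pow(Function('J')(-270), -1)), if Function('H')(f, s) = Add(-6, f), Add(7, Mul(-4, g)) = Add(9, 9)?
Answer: Rational(-22039, 37260) ≈ -0.59149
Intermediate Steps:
g = Rational(-11, 4) (g = Add(Rational(7, 4), Mul(Rational(-1, 4), Add(9, 9))) = Add(Rational(7, 4), Mul(Rational(-1, 4), 18)) = Add(Rational(7, 4), Rational(-9, 2)) = Rational(-11, 4) ≈ -2.7500)
Function('J')(w) = Mul(w, Add(-6, w)) (Function('J')(w) = Mul(Add(-6, w), w) = Mul(w, Add(-6, w)))
Mul(-44078, Pow(Function('J')(-270), -1)) = Mul(-44078, Pow(Mul(-270, Add(-6, -270)), -1)) = Mul(-44078, Pow(Mul(-270, -276), -1)) = Mul(-44078, Pow(74520, -1)) = Mul(-44078, Rational(1, 74520)) = Rational(-22039, 37260)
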